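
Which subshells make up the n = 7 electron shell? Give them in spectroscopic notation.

For n = 7, l runs from 0 to 6. In spectroscopic notation l = 0,1,2,… ↔ s,p,d,f,g,h,i, so the subshells are 7s, 7p, 7d, 7f, 7g, 7h, 7i.

7s, 7p, 7d, 7f, 7g, 7h, 7i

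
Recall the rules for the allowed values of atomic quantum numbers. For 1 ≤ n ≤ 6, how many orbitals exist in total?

91

Total orbitals = 1² + 2² + 3² + 4² + 5² + 6² = 91.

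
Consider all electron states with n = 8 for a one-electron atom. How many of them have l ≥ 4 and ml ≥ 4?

With n = 8 the allowed l are 0, 1, …, 7.
Per l-value: l=4 → 1; l=5 → 2; l=6 → 3; l=7 → 4.
Orbitals: 1 + 2 + 3 + 4 = 10. Each orbital carries two spin states, so 10 × 2 = 20 states.

20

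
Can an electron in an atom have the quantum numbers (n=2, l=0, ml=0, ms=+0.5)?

Yes

n = 2 is a positive integer. l = 0 satisfies 0 ≤ l ≤ n−1 = 1. ml = 0 lies in the range −l … +l (here 0). ms = +1/2 is one of ±1/2.
All four constraints are satisfied.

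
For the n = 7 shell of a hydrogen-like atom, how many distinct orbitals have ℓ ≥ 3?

Go through ℓ = 0, …, 6 (the values permitted for n = 7).
Orbitals with ℓ ≥ 3, by ℓ: ℓ=3 → 7; ℓ=4 → 9; ℓ=5 → 11; ℓ=6 → 13.
Total orbitals: 7 + 9 + 11 + 13 = 40.

40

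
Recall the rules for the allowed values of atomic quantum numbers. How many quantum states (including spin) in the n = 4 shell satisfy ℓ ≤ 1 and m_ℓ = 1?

2

With n = 4 the allowed ℓ are 0, 1, …, 3.
The (ℓ, m_ℓ) pairs meeting ℓ ≤ 1 and m_ℓ = 1 give: ℓ=1 → 1.
Orbitals: 1. Each orbital carries two spin states, so 1 × 2 = 2 states.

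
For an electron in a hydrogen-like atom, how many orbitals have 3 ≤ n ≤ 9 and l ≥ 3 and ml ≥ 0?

119

Go shell by shell, enumerating (l, ml) with l ≥ 3 and ml ≥ 0:
n=4 → 4; n=5 → 9; n=6 → 15; n=7 → 22; n=8 → 30; n=9 → 39.
Total orbitals: 4 + 9 + 15 + 22 + 30 + 39 = 119.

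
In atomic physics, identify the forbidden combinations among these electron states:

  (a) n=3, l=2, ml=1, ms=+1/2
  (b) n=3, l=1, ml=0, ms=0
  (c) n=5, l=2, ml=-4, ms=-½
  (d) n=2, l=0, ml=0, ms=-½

(b) has ms = 0, but an electron's spin must be ±1/2.
(c) has |ml| = 4 > l = 2, violating −l ≤ ml ≤ l.
The remaining sets (a), (d) satisfy all four rules.

(b) and (c)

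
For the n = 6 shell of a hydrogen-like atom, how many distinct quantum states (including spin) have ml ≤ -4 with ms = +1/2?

3

For n = 6, l ranges over 0 … 5.
Per l-value: l=4 → 1; l=5 → 2.
Orbitals: 1 + 2 = 3. With ms fixed to a single value there is one state per orbital, giving 3 states.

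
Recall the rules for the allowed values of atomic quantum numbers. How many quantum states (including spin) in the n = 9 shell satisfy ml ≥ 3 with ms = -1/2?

Contributions: l=3 → 1; l=4 → 2; l=5 → 3; l=6 → 4; l=7 → 5; l=8 → 6.
Orbitals: 1 + 2 + 3 + 4 + 5 + 6 = 21. With ms fixed to a single value there is one state per orbital, giving 21 states.

21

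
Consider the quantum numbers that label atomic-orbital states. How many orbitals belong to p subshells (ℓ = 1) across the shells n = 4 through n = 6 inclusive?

9

A p subshell (ℓ = 1) exists for every n ≥ 2, so shells n = 4, 5, 6 each contribute one — 3 subshells.
Since each p subshell has 2·1+1 = 3 orbitals, the total is 3 × 3 = 9.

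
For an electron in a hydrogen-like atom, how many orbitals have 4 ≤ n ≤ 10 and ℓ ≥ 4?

259

Per-shell orbital counts meeting the constraint:
n=5 → 9; n=6 → 20; n=7 → 33; n=8 → 48; n=9 → 65; n=10 → 84.
Total orbitals: 9 + 20 + 33 + 48 + 65 + 84 = 259.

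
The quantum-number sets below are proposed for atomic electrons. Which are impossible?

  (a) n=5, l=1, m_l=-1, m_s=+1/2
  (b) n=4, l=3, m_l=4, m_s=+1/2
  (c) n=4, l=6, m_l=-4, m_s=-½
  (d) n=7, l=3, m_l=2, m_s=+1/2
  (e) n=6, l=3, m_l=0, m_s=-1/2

(b) and (c)

(b) has |m_l| = 4 > l = 3, violating −l ≤ m_l ≤ l.
(c) has l = 6 ≥ n = 4, violating 0 ≤ l ≤ n−1.
The remaining sets (a), (d), (e) satisfy all four rules.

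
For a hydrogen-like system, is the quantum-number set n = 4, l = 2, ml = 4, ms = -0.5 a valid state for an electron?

No

The magnetic quantum number must satisfy −l ≤ ml ≤ l. With l = 2, ml can only be -2, -1, 0, 1, 2, so ml = 4 is forbidden.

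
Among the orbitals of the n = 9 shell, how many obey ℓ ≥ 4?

65

The (ℓ, m_ℓ) pairs meeting ℓ ≥ 4 give: ℓ=4 → 9; ℓ=5 → 11; ℓ=6 → 13; ℓ=7 → 15; ℓ=8 → 17.
Total orbitals: 9 + 11 + 13 + 15 + 17 = 65.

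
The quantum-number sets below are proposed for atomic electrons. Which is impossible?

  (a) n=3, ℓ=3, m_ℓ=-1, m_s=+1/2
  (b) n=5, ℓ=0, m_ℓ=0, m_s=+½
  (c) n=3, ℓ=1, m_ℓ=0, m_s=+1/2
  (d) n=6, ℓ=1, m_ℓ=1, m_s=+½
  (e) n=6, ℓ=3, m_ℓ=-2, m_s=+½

(a)

(a) has ℓ = 3 ≥ n = 3, violating 0 ≤ ℓ ≤ n−1.
The remaining sets (b), (c), (d), (e) satisfy all four rules.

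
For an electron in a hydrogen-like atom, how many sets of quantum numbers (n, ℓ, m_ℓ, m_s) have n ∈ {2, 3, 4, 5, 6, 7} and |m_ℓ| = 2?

Treat each shell separately and count matching orbitals:
n=3 → 2; n=4 → 4; n=5 → 6; n=6 → 8; n=7 → 10.
Orbitals: 2 + 4 + 6 + 8 + 10 = 30. Including both spin states (m_s = ±1/2) gives 2 × 30 = 60 states.

60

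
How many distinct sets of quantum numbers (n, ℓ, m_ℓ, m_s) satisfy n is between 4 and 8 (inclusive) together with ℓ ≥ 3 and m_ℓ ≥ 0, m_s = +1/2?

80

Treat each shell separately and count matching orbitals:
n=4 → 4; n=5 → 9; n=6 → 15; n=7 → 22; n=8 → 30.
Orbitals: 4 + 9 + 15 + 22 + 30 = 80. With m_s fixed to +1/2 there is one state per orbital, so 80 states.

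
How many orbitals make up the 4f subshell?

A subshell has 2l+1 orbitals; with l = 3, that's 7.

7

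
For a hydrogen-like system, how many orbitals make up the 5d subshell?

5

A subshell has 2ℓ+1 orbitals; with ℓ = 2, that's 5.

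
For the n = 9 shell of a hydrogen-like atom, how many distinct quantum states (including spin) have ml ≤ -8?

2

Contributions: l=8 → 1.
Orbitals: 1. Each orbital carries two spin states, so 1 × 2 = 2 states.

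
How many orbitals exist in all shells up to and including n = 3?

Total orbitals = 1² + 2² + 3² = 14.

14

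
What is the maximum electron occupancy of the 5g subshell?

A subshell with ℓ = 4 has 2ℓ+1 = 9 orbitals, each holding 2 electrons (spin ±1/2), so 9 × 2 = 18.

18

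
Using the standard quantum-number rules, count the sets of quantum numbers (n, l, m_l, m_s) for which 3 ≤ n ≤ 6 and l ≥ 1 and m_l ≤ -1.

Count contributing orbitals for each principal shell:
n=3 → 3; n=4 → 6; n=5 → 10; n=6 → 15.
Orbitals: 3 + 6 + 10 + 15 = 34. Including both spin states (m_s = ±1/2) gives 2 × 34 = 68 states.

68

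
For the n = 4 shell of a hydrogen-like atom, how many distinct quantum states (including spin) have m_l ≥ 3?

Orbitals with m_l ≥ 3, by l: l=3 → 1.
Orbitals: 1. Each orbital carries two spin states, so 1 × 2 = 2 states.

2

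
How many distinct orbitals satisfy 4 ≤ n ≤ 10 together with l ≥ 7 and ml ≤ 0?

For each n in the range, tally the orbitals obeying l ≥ 7 and ml ≤ 0:
n=8 → 8; n=9 → 17; n=10 → 27.
Total orbitals: 8 + 17 + 27 = 52.

52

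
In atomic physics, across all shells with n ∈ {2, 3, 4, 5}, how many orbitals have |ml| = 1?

Go shell by shell, enumerating (l, ml) with |ml| = 1:
n=2 → 2; n=3 → 4; n=4 → 6; n=5 → 8.
Total orbitals: 2 + 4 + 6 + 8 = 20.

20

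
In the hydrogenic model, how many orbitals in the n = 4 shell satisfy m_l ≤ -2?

For n = 4, l ranges over 0 … 3.
Per l-value: l=2 → 1; l=3 → 2.
Total orbitals: 1 + 2 = 3.

3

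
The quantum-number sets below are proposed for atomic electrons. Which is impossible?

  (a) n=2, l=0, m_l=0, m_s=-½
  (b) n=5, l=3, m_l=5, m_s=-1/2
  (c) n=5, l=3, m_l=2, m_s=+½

(b) has |m_l| = 5 > l = 3, violating −l ≤ m_l ≤ l.
The remaining sets (a), (c) satisfy all four rules.

(b)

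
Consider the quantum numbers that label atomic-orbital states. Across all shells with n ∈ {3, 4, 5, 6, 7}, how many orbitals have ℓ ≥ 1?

130

Work shell by shell — for each n, count the (ℓ, m_ℓ) pairs that satisfy ℓ ≥ 1:
n=3 → 8; n=4 → 15; n=5 → 24; n=6 → 35; n=7 → 48.
Total orbitals: 8 + 15 + 24 + 35 + 48 = 130.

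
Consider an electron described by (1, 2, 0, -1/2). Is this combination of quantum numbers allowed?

The orbital quantum number must satisfy 0 ≤ ℓ ≤ n−1. With n = 1 the allowed ℓ values are 0, so ℓ = 2 is out of range.

No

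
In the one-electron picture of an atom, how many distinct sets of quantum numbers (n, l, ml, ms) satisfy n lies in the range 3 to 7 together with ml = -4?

12

Treat each shell separately and count matching orbitals:
n=5 → 1; n=6 → 2; n=7 → 3.
Orbitals: 1 + 2 + 3 = 6. Including both spin states (ms = ±1/2) gives 2 × 6 = 12 states.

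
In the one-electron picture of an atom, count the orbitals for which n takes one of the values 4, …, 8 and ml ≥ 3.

Per-shell orbital counts meeting the constraint:
n=4 → 1; n=5 → 3; n=6 → 6; n=7 → 10; n=8 → 15.
Total orbitals: 1 + 3 + 6 + 10 + 15 = 35.

35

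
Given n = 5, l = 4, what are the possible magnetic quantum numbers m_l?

-4, -3, -2, -1, 0, 1, 2, 3, 4

m_l takes every integer from −l to +l. With l = 4 that gives the 9 values -4, -3, -2, -1, 0, 1, 2, 3, 4.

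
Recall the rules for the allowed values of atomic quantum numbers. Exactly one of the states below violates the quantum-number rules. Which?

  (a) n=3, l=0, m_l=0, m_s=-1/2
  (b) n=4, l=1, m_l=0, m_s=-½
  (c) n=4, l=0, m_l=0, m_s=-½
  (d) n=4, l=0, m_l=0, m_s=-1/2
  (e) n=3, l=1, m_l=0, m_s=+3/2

(e) has m_s = +3/2, but an electron's spin must be ±1/2.
The remaining sets (a), (b), (c), (d) satisfy all four rules.

(e)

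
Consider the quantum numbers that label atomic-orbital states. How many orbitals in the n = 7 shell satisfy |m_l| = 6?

Go through l = 0, …, 6 (the values permitted for n = 7).
The (l, m_l) pairs meeting |m_l| = 6 give: l=6 → 2.
Total orbitals: 2.

2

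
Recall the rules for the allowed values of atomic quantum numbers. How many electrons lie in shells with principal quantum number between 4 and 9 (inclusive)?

542

Shell n has n² orbitals: 4²=16 + 5²=25 + 6²=36 + 7²=49 + 8²=64 + 9²=81 = 271 orbitals.
Two spin states per orbital: 2 × 271 = 542 electrons.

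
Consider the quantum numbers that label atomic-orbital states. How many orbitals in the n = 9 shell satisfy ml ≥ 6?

6

The n = 9 shell has l = 0 through 8; check each.
Orbitals with ml ≥ 6, by l: l=6 → 1; l=7 → 2; l=8 → 3.
Total orbitals: 1 + 2 + 3 = 6.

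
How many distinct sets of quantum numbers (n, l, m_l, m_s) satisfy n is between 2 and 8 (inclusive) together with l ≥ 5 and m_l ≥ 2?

Per-shell orbital counts meeting the constraint:
n=6 → 4; n=7 → 9; n=8 → 15.
Orbitals: 4 + 9 + 15 = 28. Including both spin states (m_s = ±1/2) gives 2 × 28 = 56 states.

56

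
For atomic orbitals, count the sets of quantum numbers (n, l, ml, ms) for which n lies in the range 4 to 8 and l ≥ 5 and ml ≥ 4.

32

Treat each shell separately and count matching orbitals:
n=6 → 2; n=7 → 5; n=8 → 9.
Orbitals: 2 + 5 + 9 = 16. Including both spin states (ms = ±1/2) gives 2 × 16 = 32 states.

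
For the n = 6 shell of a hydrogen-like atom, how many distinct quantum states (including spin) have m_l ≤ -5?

2

Per l-value: l=5 → 1.
Orbitals: 1. Each orbital carries two spin states, so 1 × 2 = 2 states.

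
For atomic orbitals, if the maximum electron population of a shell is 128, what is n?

n = 8

2n² = 128 ⇒ n² = 64 ⇒ n = 8.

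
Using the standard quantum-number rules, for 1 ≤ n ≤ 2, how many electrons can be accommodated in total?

Total orbitals = 1² + 2² = 5. Doubling for spin gives 10 electrons.

10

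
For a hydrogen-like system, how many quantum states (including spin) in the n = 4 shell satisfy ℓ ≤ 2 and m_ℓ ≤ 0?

For n = 4, ℓ ranges over 0 … 3.
The (ℓ, m_ℓ) pairs meeting ℓ ≤ 2 and m_ℓ ≤ 0 give: ℓ=0 → 1; ℓ=1 → 2; ℓ=2 → 3.
Orbitals: 1 + 2 + 3 = 6. Each orbital carries two spin states, so 6 × 2 = 12 states.

12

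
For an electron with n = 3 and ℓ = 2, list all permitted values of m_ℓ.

-2, -1, 0, 1, 2

m_ℓ takes every integer from −ℓ to +ℓ. With ℓ = 2 that gives the 5 values -2, -1, 0, 1, 2.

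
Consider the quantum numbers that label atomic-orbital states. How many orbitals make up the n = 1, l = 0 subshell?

A subshell has 2l+1 orbitals; with l = 0, that's 1.

1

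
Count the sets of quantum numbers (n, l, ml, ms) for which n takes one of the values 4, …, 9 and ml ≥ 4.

70

Go shell by shell, enumerating (l, ml) with ml ≥ 4:
n=5 → 1; n=6 → 3; n=7 → 6; n=8 → 10; n=9 → 15.
Orbitals: 1 + 3 + 6 + 10 + 15 = 35. Including both spin states (ms = ±1/2) gives 2 × 35 = 70 states.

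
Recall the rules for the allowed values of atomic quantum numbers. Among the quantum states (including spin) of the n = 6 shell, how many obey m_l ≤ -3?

Go through l = 0, …, 5 (the values permitted for n = 6).
Per l-value: l=3 → 1; l=4 → 2; l=5 → 3.
Orbitals: 1 + 2 + 3 = 6. Each orbital carries two spin states, so 6 × 2 = 12 states.

12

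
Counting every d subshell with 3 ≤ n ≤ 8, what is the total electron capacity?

A d subshell (ℓ = 2) exists for every n ≥ 3, so shells n = 3, 4, 5, 6, 7, 8 each contribute one — 6 subshells.
Since each d subshell holds 2(2·2+1) = 10 electrons, the total is 6 × 10 = 60.

60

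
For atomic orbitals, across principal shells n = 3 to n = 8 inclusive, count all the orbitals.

Shell n has n² orbitals: 3²=9 + 4²=16 + 5²=25 + 6²=36 + 7²=49 + 8²=64 = 199 orbitals.

199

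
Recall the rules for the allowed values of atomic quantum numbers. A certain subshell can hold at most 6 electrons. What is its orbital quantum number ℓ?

2(2ℓ+1) = 6 ⇒ 2ℓ+1 = 3 ⇒ ℓ = 1.

ℓ = 1 (p)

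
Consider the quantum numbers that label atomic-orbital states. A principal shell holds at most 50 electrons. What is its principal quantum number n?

2n² = 50 ⇒ n² = 25 ⇒ n = 5.

n = 5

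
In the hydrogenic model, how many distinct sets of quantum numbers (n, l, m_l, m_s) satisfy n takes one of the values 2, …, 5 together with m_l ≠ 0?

80

Treat each shell separately and count matching orbitals:
n=2 → 2; n=3 → 6; n=4 → 12; n=5 → 20.
Orbitals: 2 + 6 + 12 + 20 = 40. Including both spin states (m_s = ±1/2) gives 2 × 40 = 80 states.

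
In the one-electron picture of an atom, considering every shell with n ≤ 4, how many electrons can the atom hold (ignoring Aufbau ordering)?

60

Total orbitals = 1² + 2² + 3² + 4² = 30. Doubling for spin gives 60 electrons.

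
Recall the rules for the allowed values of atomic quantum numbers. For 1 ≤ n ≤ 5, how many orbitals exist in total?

55

Total orbitals = 1² + 2² + 3² + 4² + 5² = 55.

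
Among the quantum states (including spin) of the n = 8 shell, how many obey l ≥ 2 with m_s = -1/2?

60

The (l, m_l) pairs meeting l ≥ 2 give: l=2 → 5; l=3 → 7; l=4 → 9; l=5 → 11; l=6 → 13; l=7 → 15.
Orbitals: 5 + 7 + 9 + 11 + 13 + 15 = 60. With m_s fixed to a single value there is one state per orbital, giving 60 states.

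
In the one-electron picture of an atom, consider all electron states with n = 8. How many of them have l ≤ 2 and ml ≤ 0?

For n = 8, l ranges over 0 … 7.
Contributions: l=0 → 1; l=1 → 2; l=2 → 3.
Orbitals: 1 + 2 + 3 = 6. Each orbital carries two spin states, so 6 × 2 = 12 states.

12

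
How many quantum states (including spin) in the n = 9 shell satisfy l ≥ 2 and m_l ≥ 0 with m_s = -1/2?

With n = 9 the allowed l are 0, 1, …, 8.
The (l, m_l) pairs meeting l ≥ 2 and m_l ≥ 0 give: l=2 → 3; l=3 → 4; l=4 → 5; l=5 → 6; l=6 → 7; l=7 → 8; l=8 → 9.
Orbitals: 3 + 4 + 5 + 6 + 7 + 8 + 9 = 42. With m_s fixed to a single value there is one state per orbital, giving 42 states.

42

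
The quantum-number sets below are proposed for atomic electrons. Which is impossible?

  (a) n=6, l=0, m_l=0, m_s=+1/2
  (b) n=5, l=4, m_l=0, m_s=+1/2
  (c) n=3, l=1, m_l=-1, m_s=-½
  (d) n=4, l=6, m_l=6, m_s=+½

(d)

(d) has l = 6 ≥ n = 4, violating 0 ≤ l ≤ n−1.
The remaining sets (a), (b), (c) satisfy all four rules.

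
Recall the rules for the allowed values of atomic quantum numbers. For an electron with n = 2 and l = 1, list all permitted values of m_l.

m_l takes every integer from −l to +l. With l = 1 that gives the 3 values -1, 0, 1.

-1, 0, 1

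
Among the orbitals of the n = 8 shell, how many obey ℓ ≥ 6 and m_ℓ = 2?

With n = 8 the allowed ℓ are 0, 1, …, 7.
The (ℓ, m_ℓ) pairs meeting ℓ ≥ 6 and m_ℓ = 2 give: ℓ=6 → 1; ℓ=7 → 1.
Total orbitals: 1 + 1 = 2.

2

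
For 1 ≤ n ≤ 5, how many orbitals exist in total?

Total orbitals = 1² + 2² + 3² + 4² + 5² = 55.

55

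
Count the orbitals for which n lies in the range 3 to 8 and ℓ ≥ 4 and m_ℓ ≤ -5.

10

Work shell by shell — for each n, count the (ℓ, m_ℓ) pairs that satisfy ℓ ≥ 4 and m_ℓ ≤ -5:
n=6 → 1; n=7 → 3; n=8 → 6.
Total orbitals: 1 + 3 + 6 = 10.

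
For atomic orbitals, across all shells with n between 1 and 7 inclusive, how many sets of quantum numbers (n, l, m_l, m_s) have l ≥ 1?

266

Per-shell orbital counts meeting the constraint:
n=2 → 3; n=3 → 8; n=4 → 15; n=5 → 24; n=6 → 35; n=7 → 48.
Orbitals: 3 + 8 + 15 + 24 + 35 + 48 = 133. Including both spin states (m_s = ±1/2) gives 2 × 133 = 266 states.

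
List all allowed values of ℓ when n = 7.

ℓ is an integer with 0 ≤ ℓ ≤ n−1, so for n = 7: ℓ = 0, 1, 2, 3, 4, 5, 6.

0, 1, 2, 3, 4, 5, 6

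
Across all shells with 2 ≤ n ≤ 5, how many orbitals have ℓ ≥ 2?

38

Count contributing orbitals for each principal shell:
n=3 → 5; n=4 → 12; n=5 → 21.
Total orbitals: 5 + 12 + 21 = 38.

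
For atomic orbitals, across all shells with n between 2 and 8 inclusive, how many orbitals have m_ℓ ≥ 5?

10

Per-shell orbital counts meeting the constraint:
n=6 → 1; n=7 → 3; n=8 → 6.
Total orbitals: 1 + 3 + 6 = 10.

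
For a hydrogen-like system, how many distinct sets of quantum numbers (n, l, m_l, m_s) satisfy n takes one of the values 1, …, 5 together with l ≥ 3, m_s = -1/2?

Treat each shell separately and count matching orbitals:
n=4 → 7; n=5 → 16.
Orbitals: 7 + 16 = 23. With m_s fixed to -1/2 there is one state per orbital, so 23 states.

23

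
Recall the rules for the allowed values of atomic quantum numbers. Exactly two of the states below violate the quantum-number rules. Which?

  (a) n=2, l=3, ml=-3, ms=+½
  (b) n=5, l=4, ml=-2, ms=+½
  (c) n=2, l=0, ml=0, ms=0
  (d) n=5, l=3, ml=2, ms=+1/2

(a) has l = 3 ≥ n = 2, violating 0 ≤ l ≤ n−1.
(c) has ms = 0, but an electron's spin must be ±1/2.
The remaining sets (b), (d) satisfy all four rules.

(a) and (c)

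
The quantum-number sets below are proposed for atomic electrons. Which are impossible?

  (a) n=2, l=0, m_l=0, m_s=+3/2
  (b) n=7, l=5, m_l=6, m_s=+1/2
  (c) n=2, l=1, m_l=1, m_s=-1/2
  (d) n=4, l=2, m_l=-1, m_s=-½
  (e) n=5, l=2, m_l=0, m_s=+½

(a) and (b)

(a) has m_s = +3/2, but an electron's spin must be ±1/2.
(b) has |m_l| = 6 > l = 5, violating −l ≤ m_l ≤ l.
The remaining sets (c), (d), (e) satisfy all four rules.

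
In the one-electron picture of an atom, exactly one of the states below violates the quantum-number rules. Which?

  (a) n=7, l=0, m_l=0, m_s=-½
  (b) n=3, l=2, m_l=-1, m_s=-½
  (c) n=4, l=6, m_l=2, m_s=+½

(c) has l = 6 ≥ n = 4, violating 0 ≤ l ≤ n−1.
The remaining sets (a), (b) satisfy all four rules.

(c)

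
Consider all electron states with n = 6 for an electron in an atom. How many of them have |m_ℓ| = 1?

20

Go through ℓ = 0, …, 5 (the values permitted for n = 6).
The (ℓ, m_ℓ) pairs meeting |m_ℓ| = 1 give: ℓ=1 → 2; ℓ=2 → 2; ℓ=3 → 2; ℓ=4 → 2; ℓ=5 → 2.
Orbitals: 2 + 2 + 2 + 2 + 2 = 10. Each orbital carries two spin states, so 10 × 2 = 20 states.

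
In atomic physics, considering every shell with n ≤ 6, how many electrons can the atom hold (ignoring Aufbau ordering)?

182

Total orbitals = 1² + 2² + 3² + 4² + 5² + 6² = 91. Doubling for spin gives 182 electrons.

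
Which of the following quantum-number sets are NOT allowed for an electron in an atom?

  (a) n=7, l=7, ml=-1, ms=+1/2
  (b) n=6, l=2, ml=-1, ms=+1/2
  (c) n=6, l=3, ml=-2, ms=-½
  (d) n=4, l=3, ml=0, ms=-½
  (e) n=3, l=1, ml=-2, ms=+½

(a) and (e)

(a) has l = 7 ≥ n = 7, violating 0 ≤ l ≤ n−1.
(e) has |ml| = 2 > l = 1, violating −l ≤ ml ≤ l.
The remaining sets (b), (c), (d) satisfy all four rules.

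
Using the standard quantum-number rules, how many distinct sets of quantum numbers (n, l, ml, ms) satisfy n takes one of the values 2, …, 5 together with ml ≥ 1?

Go shell by shell, enumerating (l, ml) with ml ≥ 1:
n=2 → 1; n=3 → 3; n=4 → 6; n=5 → 10.
Orbitals: 1 + 3 + 6 + 10 = 20. Including both spin states (ms = ±1/2) gives 2 × 20 = 40 states.

40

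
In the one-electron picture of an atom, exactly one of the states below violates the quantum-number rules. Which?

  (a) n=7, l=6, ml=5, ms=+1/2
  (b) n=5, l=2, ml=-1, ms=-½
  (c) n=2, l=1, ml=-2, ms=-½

(c) has |ml| = 2 > l = 1, violating −l ≤ ml ≤ l.
The remaining sets (a), (b) satisfy all four rules.

(c)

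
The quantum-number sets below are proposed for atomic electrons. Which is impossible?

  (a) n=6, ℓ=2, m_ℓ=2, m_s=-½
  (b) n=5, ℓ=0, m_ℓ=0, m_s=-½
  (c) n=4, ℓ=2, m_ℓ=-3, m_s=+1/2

(c) has |m_ℓ| = 3 > ℓ = 2, violating −ℓ ≤ m_ℓ ≤ ℓ.
The remaining sets (a), (b) satisfy all four rules.

(c)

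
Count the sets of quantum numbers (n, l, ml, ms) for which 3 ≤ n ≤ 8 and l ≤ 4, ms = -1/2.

Work shell by shell — for each n, count the (l, ml) pairs that satisfy l ≤ 4:
n=3 → 9; n=4 → 16; n=5 → 25; n=6 → 25; n=7 → 25; n=8 → 25.
Orbitals: 9 + 16 + 25 + 25 + 25 + 25 = 125. With ms fixed to -1/2 there is one state per orbital, so 125 states.

125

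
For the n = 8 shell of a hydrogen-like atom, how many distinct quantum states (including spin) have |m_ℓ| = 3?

20

Per ℓ-value: ℓ=3 → 2; ℓ=4 → 2; ℓ=5 → 2; ℓ=6 → 2; ℓ=7 → 2.
Orbitals: 2 + 2 + 2 + 2 + 2 = 10. Each orbital carries two spin states, so 10 × 2 = 20 states.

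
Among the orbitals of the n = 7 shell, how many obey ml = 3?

4

For n = 7, l ranges over 0 … 6.
Contributions: l=3 → 1; l=4 → 1; l=5 → 1; l=6 → 1.
Total orbitals: 1 + 1 + 1 + 1 = 4.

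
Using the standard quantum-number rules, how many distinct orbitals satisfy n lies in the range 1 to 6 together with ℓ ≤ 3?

62

Treat each shell separately and count matching orbitals:
n=1 → 1; n=2 → 4; n=3 → 9; n=4 → 16; n=5 → 16; n=6 → 16.
Total orbitals: 1 + 4 + 9 + 16 + 16 + 16 = 62.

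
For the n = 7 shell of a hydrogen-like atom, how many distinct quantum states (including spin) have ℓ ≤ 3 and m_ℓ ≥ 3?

For n = 7, ℓ ranges over 0 … 6.
Orbitals with ℓ ≤ 3 and m_ℓ ≥ 3, by ℓ: ℓ=3 → 1.
Orbitals: 1. Each orbital carries two spin states, so 1 × 2 = 2 states.

2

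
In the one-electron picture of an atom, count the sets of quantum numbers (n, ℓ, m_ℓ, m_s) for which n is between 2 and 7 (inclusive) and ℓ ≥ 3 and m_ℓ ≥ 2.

Per-shell orbital counts meeting the constraint:
n=4 → 2; n=5 → 5; n=6 → 9; n=7 → 14.
Orbitals: 2 + 5 + 9 + 14 = 30. Including both spin states (m_s = ±1/2) gives 2 × 30 = 60 states.

60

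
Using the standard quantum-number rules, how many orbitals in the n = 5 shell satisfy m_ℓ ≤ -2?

For n = 5, ℓ ranges over 0 … 4.
Contributions: ℓ=2 → 1; ℓ=3 → 2; ℓ=4 → 3.
Total orbitals: 1 + 2 + 3 = 6.

6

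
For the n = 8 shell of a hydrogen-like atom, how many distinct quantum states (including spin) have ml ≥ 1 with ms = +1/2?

28

With n = 8 the allowed l are 0, 1, …, 7.
Orbitals with ml ≥ 1, by l: l=1 → 1; l=2 → 2; l=3 → 3; l=4 → 4; l=5 → 5; l=6 → 6; l=7 → 7.
Orbitals: 1 + 2 + 3 + 4 + 5 + 6 + 7 = 28. With ms fixed to a single value there is one state per orbital, giving 28 states.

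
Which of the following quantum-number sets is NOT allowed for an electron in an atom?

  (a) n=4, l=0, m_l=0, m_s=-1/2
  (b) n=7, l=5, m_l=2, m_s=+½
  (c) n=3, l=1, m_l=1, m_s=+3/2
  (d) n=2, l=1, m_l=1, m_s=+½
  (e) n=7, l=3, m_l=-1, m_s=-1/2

(c)

(c) has m_s = +3/2, but an electron's spin must be ±1/2.
The remaining sets (a), (b), (d), (e) satisfy all four rules.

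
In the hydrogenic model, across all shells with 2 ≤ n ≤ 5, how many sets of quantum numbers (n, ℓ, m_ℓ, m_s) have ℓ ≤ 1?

32

Work shell by shell — for each n, count the (ℓ, m_ℓ) pairs that satisfy ℓ ≤ 1:
n=2 → 4; n=3 → 4; n=4 → 4; n=5 → 4.
Orbitals: 4 + 4 + 4 + 4 = 16. Including both spin states (m_s = ±1/2) gives 2 × 16 = 32 states.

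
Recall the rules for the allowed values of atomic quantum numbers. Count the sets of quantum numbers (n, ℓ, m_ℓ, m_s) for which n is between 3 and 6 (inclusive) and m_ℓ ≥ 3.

20

For each n in the range, tally the orbitals obeying m_ℓ ≥ 3:
n=4 → 1; n=5 → 3; n=6 → 6.
Orbitals: 1 + 3 + 6 = 10. Including both spin states (m_s = ±1/2) gives 2 × 10 = 20 states.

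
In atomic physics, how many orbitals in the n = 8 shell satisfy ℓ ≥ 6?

28

Contributions: ℓ=6 → 13; ℓ=7 → 15.
Total orbitals: 13 + 15 = 28.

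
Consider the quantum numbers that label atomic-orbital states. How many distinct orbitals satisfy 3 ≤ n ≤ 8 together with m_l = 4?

Count contributing orbitals for each principal shell:
n=5 → 1; n=6 → 2; n=7 → 3; n=8 → 4.
Total orbitals: 1 + 2 + 3 + 4 = 10.

10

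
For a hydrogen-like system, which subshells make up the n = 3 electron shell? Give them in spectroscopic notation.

For n = 3, l runs from 0 to 2. In spectroscopic notation l = 0,1,2,… ↔ s,p,d,f,g,h,i, so the subshells are 3s, 3p, 3d.

3s, 3p, 3d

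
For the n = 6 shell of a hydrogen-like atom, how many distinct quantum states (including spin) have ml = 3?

6

For n = 6, l ranges over 0 … 5.
Per l-value: l=3 → 1; l=4 → 1; l=5 → 1.
Orbitals: 1 + 1 + 1 = 3. Each orbital carries two spin states, so 3 × 2 = 6 states.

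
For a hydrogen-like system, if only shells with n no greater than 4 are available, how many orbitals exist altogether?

30

Total orbitals = 1² + 2² + 3² + 4² = 30.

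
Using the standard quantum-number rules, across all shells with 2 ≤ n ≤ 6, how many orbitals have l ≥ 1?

85

Treat each shell separately and count matching orbitals:
n=2 → 3; n=3 → 8; n=4 → 15; n=5 → 24; n=6 → 35.
Total orbitals: 3 + 8 + 15 + 24 + 35 = 85.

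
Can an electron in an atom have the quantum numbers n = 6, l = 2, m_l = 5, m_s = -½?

Not allowed

The magnetic quantum number must satisfy −l ≤ m_l ≤ l. With l = 2, m_l can only be -2, -1, 0, 1, 2, so m_l = 5 is forbidden.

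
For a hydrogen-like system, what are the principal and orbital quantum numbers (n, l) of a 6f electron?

The leading integer gives n = 6; the letter 'f' means l = 3.

n = 6, l = 3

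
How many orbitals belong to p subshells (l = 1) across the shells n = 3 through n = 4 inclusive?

6

A p subshell (l = 1) exists for every n ≥ 2, so shells n = 3, 4 each contribute one — 2 subshells.
Since each p subshell has 2·1+1 = 3 orbitals, the total is 2 × 3 = 6.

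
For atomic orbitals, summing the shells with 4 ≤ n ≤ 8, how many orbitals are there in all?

Shell n has n² orbitals: 4²=16 + 5²=25 + 6²=36 + 7²=49 + 8²=64 = 190 orbitals.

190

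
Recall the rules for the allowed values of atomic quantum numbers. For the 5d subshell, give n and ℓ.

The leading integer gives n = 5; the letter 'd' means ℓ = 2.

n = 5, ℓ = 2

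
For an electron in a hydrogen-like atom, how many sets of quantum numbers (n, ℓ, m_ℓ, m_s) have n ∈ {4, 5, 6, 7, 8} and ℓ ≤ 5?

298

For each n in the range, tally the orbitals obeying ℓ ≤ 5:
n=4 → 16; n=5 → 25; n=6 → 36; n=7 → 36; n=8 → 36.
Orbitals: 16 + 25 + 36 + 36 + 36 = 149. Including both spin states (m_s = ±1/2) gives 2 × 149 = 298 states.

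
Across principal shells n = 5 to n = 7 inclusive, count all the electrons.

220

Shell n has n² orbitals: 5²=25 + 6²=36 + 7²=49 = 110 orbitals.
Two spin states per orbital: 2 × 110 = 220 electrons.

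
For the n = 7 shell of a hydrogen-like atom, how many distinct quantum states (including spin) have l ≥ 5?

The (l, m_l) pairs meeting l ≥ 5 give: l=5 → 11; l=6 → 13.
Orbitals: 11 + 13 = 24. Each orbital carries two spin states, so 24 × 2 = 48 states.

48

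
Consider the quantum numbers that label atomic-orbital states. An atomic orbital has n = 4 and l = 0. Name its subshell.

l = 0 corresponds to the letter 's', so the subshell is 4s.

4s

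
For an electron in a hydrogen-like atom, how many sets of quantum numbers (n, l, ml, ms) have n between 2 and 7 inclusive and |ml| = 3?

Per-shell orbital counts meeting the constraint:
n=4 → 2; n=5 → 4; n=6 → 6; n=7 → 8.
Orbitals: 2 + 4 + 6 + 8 = 20. Including both spin states (ms = ±1/2) gives 2 × 20 = 40 states.

40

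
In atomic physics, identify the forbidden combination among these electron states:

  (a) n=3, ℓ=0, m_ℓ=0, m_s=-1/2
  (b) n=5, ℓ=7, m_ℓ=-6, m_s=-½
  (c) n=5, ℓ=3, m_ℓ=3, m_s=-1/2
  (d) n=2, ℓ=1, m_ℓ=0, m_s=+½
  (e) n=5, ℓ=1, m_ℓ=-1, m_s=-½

(b)

(b) has ℓ = 7 ≥ n = 5, violating 0 ≤ ℓ ≤ n−1.
The remaining sets (a), (c), (d), (e) satisfy all four rules.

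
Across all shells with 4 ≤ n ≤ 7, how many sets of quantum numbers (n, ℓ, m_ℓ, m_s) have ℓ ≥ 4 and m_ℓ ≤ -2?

44

Per-shell orbital counts meeting the constraint:
n=5 → 3; n=6 → 7; n=7 → 12.
Orbitals: 3 + 7 + 12 = 22. Including both spin states (m_s = ±1/2) gives 2 × 22 = 44 states.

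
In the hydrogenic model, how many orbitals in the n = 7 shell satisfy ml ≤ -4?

For n = 7, l ranges over 0 … 6.
Contributions: l=4 → 1; l=5 → 2; l=6 → 3.
Total orbitals: 1 + 2 + 3 = 6.

6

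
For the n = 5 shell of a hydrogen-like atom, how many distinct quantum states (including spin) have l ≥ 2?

Contributions: l=2 → 5; l=3 → 7; l=4 → 9.
Orbitals: 5 + 7 + 9 = 21. Each orbital carries two spin states, so 21 × 2 = 42 states.

42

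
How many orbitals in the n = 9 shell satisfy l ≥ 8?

Contributions: l=8 → 17.
Total orbitals: 17.

17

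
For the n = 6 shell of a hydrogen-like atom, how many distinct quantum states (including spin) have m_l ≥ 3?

12

For n = 6, l ranges over 0 … 5.
Orbitals with m_l ≥ 3, by l: l=3 → 1; l=4 → 2; l=5 → 3.
Orbitals: 1 + 2 + 3 = 6. Each orbital carries two spin states, so 6 × 2 = 12 states.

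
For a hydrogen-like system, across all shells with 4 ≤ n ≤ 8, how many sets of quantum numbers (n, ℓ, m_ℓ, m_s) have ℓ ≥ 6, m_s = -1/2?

For each n in the range, tally the orbitals obeying ℓ ≥ 6:
n=7 → 13; n=8 → 28.
Orbitals: 13 + 28 = 41. With m_s fixed to -1/2 there is one state per orbital, so 41 states.

41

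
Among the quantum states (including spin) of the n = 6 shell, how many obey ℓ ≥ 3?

54

With n = 6 the allowed ℓ are 0, 1, …, 5.
Per ℓ-value: ℓ=3 → 7; ℓ=4 → 9; ℓ=5 → 11.
Orbitals: 7 + 9 + 11 = 27. Each orbital carries two spin states, so 27 × 2 = 54 states.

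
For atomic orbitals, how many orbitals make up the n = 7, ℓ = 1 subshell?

A subshell has 2ℓ+1 orbitals; with ℓ = 1, that's 3.

3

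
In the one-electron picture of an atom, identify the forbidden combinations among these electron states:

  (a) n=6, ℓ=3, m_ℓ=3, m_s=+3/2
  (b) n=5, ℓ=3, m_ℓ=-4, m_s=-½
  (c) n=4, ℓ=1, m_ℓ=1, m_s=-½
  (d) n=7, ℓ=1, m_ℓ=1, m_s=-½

(a) and (b)

(a) has m_s = +3/2, but an electron's spin must be ±1/2.
(b) has |m_ℓ| = 4 > ℓ = 3, violating −ℓ ≤ m_ℓ ≤ ℓ.
The remaining sets (c), (d) satisfy all four rules.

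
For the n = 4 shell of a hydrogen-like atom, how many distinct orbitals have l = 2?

5

For n = 4, l ranges over 0 … 3.
Contributions: l=2 → 5.
Total orbitals: 5.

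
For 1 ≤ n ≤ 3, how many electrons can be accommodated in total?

28

Total orbitals = 1² + 2² + 3² = 14. Doubling for spin gives 28 electrons.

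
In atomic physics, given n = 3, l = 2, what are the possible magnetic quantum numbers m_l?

-2, -1, 0, 1, 2

m_l takes every integer from −l to +l. With l = 2 that gives the 5 values -2, -1, 0, 1, 2.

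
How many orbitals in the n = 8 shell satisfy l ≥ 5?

With n = 8 the allowed l are 0, 1, …, 7.
Contributions: l=5 → 11; l=6 → 13; l=7 → 15.
Total orbitals: 11 + 13 + 15 = 39.

39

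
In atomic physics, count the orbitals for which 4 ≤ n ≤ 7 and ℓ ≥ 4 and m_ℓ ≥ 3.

16

Count contributing orbitals for each principal shell:
n=5 → 2; n=6 → 5; n=7 → 9.
Total orbitals: 2 + 5 + 9 = 16.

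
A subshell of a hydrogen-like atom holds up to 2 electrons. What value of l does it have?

l = 0

2(2l+1) = 2 ⇒ 2l+1 = 1 ⇒ l = 0.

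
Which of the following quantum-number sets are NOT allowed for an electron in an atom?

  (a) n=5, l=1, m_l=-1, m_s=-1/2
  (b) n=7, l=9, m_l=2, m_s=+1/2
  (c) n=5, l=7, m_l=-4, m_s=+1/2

(b) and (c)

(b) has l = 9 ≥ n = 7, violating 0 ≤ l ≤ n−1.
(c) has l = 7 ≥ n = 5, violating 0 ≤ l ≤ n−1.
The remaining set (a) satisfies all four rules.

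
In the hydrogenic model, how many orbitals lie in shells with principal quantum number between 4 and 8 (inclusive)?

Shell n has n² orbitals: 4²=16 + 5²=25 + 6²=36 + 7²=49 + 8²=64 = 190 orbitals.

190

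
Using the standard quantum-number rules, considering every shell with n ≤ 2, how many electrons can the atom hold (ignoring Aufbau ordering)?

Total orbitals = 1² + 2² = 5. Doubling for spin gives 10 electrons.

10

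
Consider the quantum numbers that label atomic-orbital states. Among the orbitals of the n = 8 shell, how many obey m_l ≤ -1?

28

The n = 8 shell has l = 0 through 7; check each.
Contributions: l=1 → 1; l=2 → 2; l=3 → 3; l=4 → 4; l=5 → 5; l=6 → 6; l=7 → 7.
Total orbitals: 1 + 2 + 3 + 4 + 5 + 6 + 7 = 28.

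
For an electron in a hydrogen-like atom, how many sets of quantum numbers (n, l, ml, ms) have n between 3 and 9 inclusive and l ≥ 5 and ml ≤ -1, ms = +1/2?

Per-shell orbital counts meeting the constraint:
n=6 → 5; n=7 → 11; n=8 → 18; n=9 → 26.
Orbitals: 5 + 11 + 18 + 26 = 60. With ms fixed to +1/2 there is one state per orbital, so 60 states.

60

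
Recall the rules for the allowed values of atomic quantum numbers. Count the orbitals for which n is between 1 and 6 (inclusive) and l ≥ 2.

70

Count contributing orbitals for each principal shell:
n=3 → 5; n=4 → 12; n=5 → 21; n=6 → 32.
Total orbitals: 5 + 12 + 21 + 32 = 70.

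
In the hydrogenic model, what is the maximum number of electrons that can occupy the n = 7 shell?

98

A shell holds 2n² electrons: 2 × 7² = 2 × 49 = 98.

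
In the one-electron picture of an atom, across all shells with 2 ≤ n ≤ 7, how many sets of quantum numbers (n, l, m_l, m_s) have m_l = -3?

20

Treat each shell separately and count matching orbitals:
n=4 → 1; n=5 → 2; n=6 → 3; n=7 → 4.
Orbitals: 1 + 2 + 3 + 4 = 10. Including both spin states (m_s = ±1/2) gives 2 × 10 = 20 states.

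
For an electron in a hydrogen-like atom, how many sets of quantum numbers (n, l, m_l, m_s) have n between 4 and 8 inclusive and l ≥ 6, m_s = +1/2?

41

Work shell by shell — for each n, count the (l, m_l) pairs that satisfy l ≥ 6:
n=7 → 13; n=8 → 28.
Orbitals: 13 + 28 = 41. With m_s fixed to +1/2 there is one state per orbital, so 41 states.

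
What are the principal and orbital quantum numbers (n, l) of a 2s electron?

The leading integer gives n = 2; the letter 's' means l = 0.

n = 2, l = 0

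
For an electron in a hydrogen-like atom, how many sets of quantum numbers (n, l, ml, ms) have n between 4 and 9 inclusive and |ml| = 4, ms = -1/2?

30

Go shell by shell, enumerating (l, ml) with |ml| = 4:
n=5 → 2; n=6 → 4; n=7 → 6; n=8 → 8; n=9 → 10.
Orbitals: 2 + 4 + 6 + 8 + 10 = 30. With ms fixed to -1/2 there is one state per orbital, so 30 states.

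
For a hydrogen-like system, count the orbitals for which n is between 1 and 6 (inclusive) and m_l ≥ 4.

Count contributing orbitals for each principal shell:
n=5 → 1; n=6 → 3.
Total orbitals: 1 + 3 = 4.

4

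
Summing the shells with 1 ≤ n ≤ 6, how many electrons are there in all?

Shell n has n² orbitals: 1²=1 + 2²=4 + 3²=9 + 4²=16 + 5²=25 + 6²=36 = 91 orbitals.
Two spin states per orbital: 2 × 91 = 182 electrons.

182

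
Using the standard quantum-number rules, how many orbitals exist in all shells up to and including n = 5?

55

Total orbitals = 1² + 2² + 3² + 4² + 5² = 55.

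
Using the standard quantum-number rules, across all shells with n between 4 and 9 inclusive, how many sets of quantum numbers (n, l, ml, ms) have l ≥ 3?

434

Work shell by shell — for each n, count the (l, ml) pairs that satisfy l ≥ 3:
n=4 → 7; n=5 → 16; n=6 → 27; n=7 → 40; n=8 → 55; n=9 → 72.
Orbitals: 7 + 16 + 27 + 40 + 55 + 72 = 217. Including both spin states (ms = ±1/2) gives 2 × 217 = 434 states.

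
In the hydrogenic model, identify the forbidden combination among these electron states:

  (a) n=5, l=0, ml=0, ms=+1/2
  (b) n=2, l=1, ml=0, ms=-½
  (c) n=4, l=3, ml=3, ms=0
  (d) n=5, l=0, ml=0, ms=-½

(c)

(c) has ms = 0, but an electron's spin must be ±1/2.
The remaining sets (a), (b), (d) satisfy all four rules.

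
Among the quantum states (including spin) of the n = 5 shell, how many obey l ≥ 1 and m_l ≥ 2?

12

Contributions: l=2 → 1; l=3 → 2; l=4 → 3.
Orbitals: 1 + 2 + 3 = 6. Each orbital carries two spin states, so 6 × 2 = 12 states.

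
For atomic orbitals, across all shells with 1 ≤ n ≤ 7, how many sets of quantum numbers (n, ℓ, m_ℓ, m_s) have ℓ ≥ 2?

230

Per-shell orbital counts meeting the constraint:
n=3 → 5; n=4 → 12; n=5 → 21; n=6 → 32; n=7 → 45.
Orbitals: 5 + 12 + 21 + 32 + 45 = 115. Including both spin states (m_s = ±1/2) gives 2 × 115 = 230 states.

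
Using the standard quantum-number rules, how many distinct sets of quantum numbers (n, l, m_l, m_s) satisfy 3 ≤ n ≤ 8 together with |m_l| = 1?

Per-shell orbital counts meeting the constraint:
n=3 → 4; n=4 → 6; n=5 → 8; n=6 → 10; n=7 → 12; n=8 → 14.
Orbitals: 4 + 6 + 8 + 10 + 12 + 14 = 54. Including both spin states (m_s = ±1/2) gives 2 × 54 = 108 states.

108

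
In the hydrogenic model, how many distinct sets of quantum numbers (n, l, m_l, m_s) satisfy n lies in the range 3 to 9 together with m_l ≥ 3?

112

Work shell by shell — for each n, count the (l, m_l) pairs that satisfy m_l ≥ 3:
n=4 → 1; n=5 → 3; n=6 → 6; n=7 → 10; n=8 → 15; n=9 → 21.
Orbitals: 1 + 3 + 6 + 10 + 15 + 21 = 56. Including both spin states (m_s = ±1/2) gives 2 × 56 = 112 states.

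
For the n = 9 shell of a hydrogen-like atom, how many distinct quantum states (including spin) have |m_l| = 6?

12

For n = 9, l ranges over 0 … 8.
Orbitals with |m_l| = 6, by l: l=6 → 2; l=7 → 2; l=8 → 2.
Orbitals: 2 + 2 + 2 = 6. Each orbital carries two spin states, so 6 × 2 = 12 states.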